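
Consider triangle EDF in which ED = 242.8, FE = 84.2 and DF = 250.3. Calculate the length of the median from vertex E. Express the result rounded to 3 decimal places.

Median from E: ½√(2·FE² + 2·ED² − DF²) ≈ 131.75.

m_E ≈ 131.751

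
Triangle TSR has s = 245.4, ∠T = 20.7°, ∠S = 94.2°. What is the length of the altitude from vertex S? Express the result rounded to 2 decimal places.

The third angle is ∠R = 180° − ∠T − ∠S = 65.10°.
Law of sines: t = s·sin T/sin S ≈ 86.976.
Law of sines: r = s·sin R/sin S ≈ 223.19.
Area = ½·s·t·sin R ≈ 9680.
The altitude from S has length 2·area/s ≈ 78.891.

78.89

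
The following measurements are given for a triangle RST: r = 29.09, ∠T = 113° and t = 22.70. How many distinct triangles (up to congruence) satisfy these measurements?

r·sin T = 29.09·sin(113°) ≈ 26.78.
Since ∠T is not acute, a triangle exists only if t > r; here t ≤ r, so there is no triangle.

0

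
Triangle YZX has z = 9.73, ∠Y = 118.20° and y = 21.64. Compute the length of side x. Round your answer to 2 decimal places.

Law of sines: sin Z = z·sin Y/y ≈ 0.39626.
Since y ≥ z, only the acute value applies: ∠Z ≈ 23.34°.
Then ∠X = 180° − ∠Y − ∠Z ≈ 38.46°.
Law of sines gives x = y·sin X/sin Y ≈ 15.271.

15.27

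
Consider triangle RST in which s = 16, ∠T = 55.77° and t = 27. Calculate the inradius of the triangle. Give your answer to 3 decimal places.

5.698

Law of sines: sin S = s·sin T/t ≈ 0.48995.
Since t ≥ s, only the acute value applies: ∠S ≈ 29.34°.
Then ∠R = 180° − ∠T − ∠S ≈ 94.89°.
Law of sines gives r = t·sin R/sin T ≈ 32.538.
Area = ½·t·s·sin R ≈ 215.21.
Semiperimeter p = (32.538+16+27)/2 = 37.769.
Inradius = area/p = 215.21/37.769 ≈ 5.6982.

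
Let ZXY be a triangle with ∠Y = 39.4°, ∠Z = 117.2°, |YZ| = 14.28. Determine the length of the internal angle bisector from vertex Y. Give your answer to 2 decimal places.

The third angle is ∠X = 180° − ∠Y − ∠Z = 23.40°.
Law of sines: |XY| = |YZ|·sin Z/sin X ≈ 31.98.
Law of sines: |ZX| = |YZ|·sin Y/sin X ≈ 22.823.
The bisector from Y has length 2·|XY|·|YZ|·cos(∠Y/2)/(|XY|+|YZ|) ≈ 18.588.

t_Y ≈ 18.59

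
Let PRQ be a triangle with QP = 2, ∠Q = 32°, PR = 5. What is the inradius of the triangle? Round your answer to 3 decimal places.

r ≈ 0.514

Law of sines: sin R = QP·sin Q/PR ≈ 0.21197.
Since PR ≥ QP, only the acute value applies: ∠R ≈ 12.24°.
Then ∠P = 180° − ∠Q − ∠R ≈ 135.76°.
Law of sines gives RQ = PR·sin P/sin Q ≈ 6.5825.
Area = ½·PR·QP·sin P ≈ 3.4882.
Semiperimeter s = (6.5825+2+5)/2 = 6.7912.
Inradius = area/s = 3.4882/6.7912 ≈ 0.51363.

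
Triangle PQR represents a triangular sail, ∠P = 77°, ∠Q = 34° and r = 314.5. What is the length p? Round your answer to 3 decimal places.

328.241

The third angle is ∠R = 180° − ∠P − ∠Q = 69.00°.
Law of sines: p = r·sin P/sin R ≈ 328.24.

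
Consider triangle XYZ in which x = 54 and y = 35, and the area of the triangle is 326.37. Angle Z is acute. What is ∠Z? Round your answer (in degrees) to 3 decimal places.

∠Z ≈ 20.204°

From area = ½·x·y·sin Z, we get sin Z = 2·area/(x·y) ≈ 0.34537.
Taking the acute solution, ∠Z ≈ 20.20°.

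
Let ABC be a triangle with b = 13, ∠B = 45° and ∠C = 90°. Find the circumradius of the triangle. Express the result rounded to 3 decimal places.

The third angle is ∠A = 180° − ∠B − ∠C = 45.00°.
Law of sines: a = b·sin A/sin B ≈ 13.
Law of sines: c = b·sin C/sin B ≈ 18.385.
Circumradius = b/(2 sin B) ≈ 9.1924.

R ≈ 9.192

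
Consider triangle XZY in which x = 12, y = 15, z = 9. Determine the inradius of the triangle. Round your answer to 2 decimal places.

3.00

Semiperimeter s = (12 + 9 + 15)/2 = 18.
Heron's formula: area = √(18·6·9·3) ≈ 54.
Inradius = area/s = 54/18 ≈ 3.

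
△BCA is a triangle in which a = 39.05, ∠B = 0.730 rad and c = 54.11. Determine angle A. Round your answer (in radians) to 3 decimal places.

0.806

By the law of cosines, b² = c² + a² − 2·c·a·cos B = 1303.7, so b ≈ 36.107.
Law of cosines again: cos A = (b² + c² − a²)/(2·b·c) ≈ 0.69270, so ∠A ≈ 0.806 rad.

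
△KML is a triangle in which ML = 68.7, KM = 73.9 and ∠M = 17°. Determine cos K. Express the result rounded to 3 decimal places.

By the law of cosines, LK² = KM² + ML² − 2·KM·ML·cos M = 470.72, so LK ≈ 21.696.
Law of cosines again: cos K = (LK² + KM² − ML²)/(2·LK·KM) ≈ 0.37804, so ∠K ≈ 67.79°.

0.378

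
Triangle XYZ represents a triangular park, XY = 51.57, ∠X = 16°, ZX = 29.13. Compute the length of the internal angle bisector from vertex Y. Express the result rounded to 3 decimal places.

t_Y ≈ 33.131

By the law of cosines, YZ² = ZX² + XY² − 2·ZX·XY·cos X = 619.94, so YZ ≈ 24.899.
Law of cosines again: cos Y = (XY² + YZ² − ZX²)/(2·XY·YZ) ≈ 0.94658, so ∠Y ≈ 18.81°.
The bisector from Y has length 2·XY·YZ·cos(∠Y/2)/(XY+YZ) ≈ 33.131.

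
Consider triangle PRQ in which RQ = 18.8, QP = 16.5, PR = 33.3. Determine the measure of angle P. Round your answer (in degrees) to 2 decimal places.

By the law of cosines, cos P = (QP² + PR² − RQ²) / (2·QP·PR) ≈ 0.93521, so ∠P ≈ 20.74°.

∠P ≈ 20.74°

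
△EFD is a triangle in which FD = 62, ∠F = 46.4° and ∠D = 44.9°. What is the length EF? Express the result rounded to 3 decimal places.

The third angle is ∠E = 180° − ∠F − ∠D = 88.70°.
Law of sines: EF = FD·sin D/sin E ≈ 43.775.

43.775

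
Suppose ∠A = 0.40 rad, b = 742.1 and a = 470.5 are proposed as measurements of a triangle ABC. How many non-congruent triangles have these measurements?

b·sin A = 742.1·sin(0.40 rad) ≈ 289.
Since b sin A < a < b (289 < 470.5 < 742.1), two triangles exist.

2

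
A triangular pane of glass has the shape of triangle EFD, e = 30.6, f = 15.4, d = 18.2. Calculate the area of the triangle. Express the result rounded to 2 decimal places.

area ≈ 105.72

Semiperimeter s = (30.6 + 15.4 + 18.2)/2 = 32.1.
Heron's formula: area = √(32.1·1.5·16.7·13.9) ≈ 105.72.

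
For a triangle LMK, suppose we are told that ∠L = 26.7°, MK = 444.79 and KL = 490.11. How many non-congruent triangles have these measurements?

2

KL·sin L = 490.11·sin(26.7°) ≈ 220.2.
Since KL sin L < MK < KL (220.2 < 444.79 < 490.11), two triangles exist.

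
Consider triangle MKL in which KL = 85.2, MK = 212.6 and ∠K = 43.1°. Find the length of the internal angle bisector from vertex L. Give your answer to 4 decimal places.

59.2984

By the law of cosines, LM² = MK² + KL² − 2·MK·KL·cos K = 26006, so LM ≈ 161.26.
Law of cosines again: cos L = (KL² + LM² − MK²)/(2·KL·LM) ≈ -0.43427, so ∠L ≈ 115.74°.
The bisector from L has length 2·KL·LM·cos(∠L/2)/(KL+LM) ≈ 59.298.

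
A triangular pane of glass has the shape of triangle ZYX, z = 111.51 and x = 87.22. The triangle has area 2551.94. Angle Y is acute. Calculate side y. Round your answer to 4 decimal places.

From area = ½·x·z·sin Y, we get sin Y = 2·area/(x·z) ≈ 0.52477.
Taking the acute solution, ∠Y ≈ 31.65°.
Law of cosines then gives y ≈ 59.022.

59.0220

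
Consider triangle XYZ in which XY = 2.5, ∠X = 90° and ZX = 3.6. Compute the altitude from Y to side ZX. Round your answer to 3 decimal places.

By the law of cosines, YZ² = ZX² + XY² − 2·ZX·XY·cos X = 19.21, so YZ ≈ 4.3829.
Area = ½·ZX·XY·sin X ≈ 4.5.
The altitude from Y has length 2·area/ZX ≈ 2.5.

h_Y ≈ 2.500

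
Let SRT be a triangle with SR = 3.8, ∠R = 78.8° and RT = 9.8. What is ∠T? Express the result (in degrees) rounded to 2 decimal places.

By the law of cosines, TS² = SR² + RT² − 2·SR·RT·cos R = 96.013, so TS ≈ 9.7986.
Law of cosines again: cos T = (RT² + TS² − SR²)/(2·RT·TS) ≈ 0.92481, so ∠T ≈ 22.36°.

∠T ≈ 22.36°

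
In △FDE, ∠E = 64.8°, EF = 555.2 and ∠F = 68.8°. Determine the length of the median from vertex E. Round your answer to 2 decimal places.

m_E ≈ 537.84

The third angle is ∠D = 180° − ∠E − ∠F = 46.40°.
Law of sines: DE = EF·sin F/sin D ≈ 714.78.
Law of sines: FD = EF·sin E/sin D ≈ 693.7.
Median from E: ½√(2·DE² + 2·EF² − FD²) ≈ 537.84.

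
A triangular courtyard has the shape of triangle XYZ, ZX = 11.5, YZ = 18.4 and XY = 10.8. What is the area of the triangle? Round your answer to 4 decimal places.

57.9126

Semiperimeter s = (18.4 + 11.5 + 10.8)/2 = 20.35.
Heron's formula: area = √(20.35·1.95·8.85·9.55) ≈ 57.913.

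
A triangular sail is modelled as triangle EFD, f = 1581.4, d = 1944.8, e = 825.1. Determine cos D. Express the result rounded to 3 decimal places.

By the law of cosines, cos D = (e² + f² − d²) / (2·e·f) ≈ -0.23016, so ∠D ≈ 103.31°.

cos D ≈ -0.230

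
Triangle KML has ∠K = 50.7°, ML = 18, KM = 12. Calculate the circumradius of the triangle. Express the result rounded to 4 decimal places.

R ≈ 11.6303

Law of sines: sin L = KM·sin K/ML ≈ 0.51589.
Since ML ≥ KM, only the acute value applies: ∠L ≈ 31.06°.
Then ∠M = 180° − ∠K − ∠L ≈ 98.24°.
Law of sines gives LK = ML·sin M/sin K ≈ 23.02.
Circumradius = ML/(2 sin K) ≈ 11.63.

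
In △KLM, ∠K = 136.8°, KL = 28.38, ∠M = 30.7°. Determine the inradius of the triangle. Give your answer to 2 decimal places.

r ≈ 2.98

The third angle is ∠L = 180° − ∠M − ∠K = 12.50°.
Law of sines: LM = KL·sin K/sin M ≈ 38.053.
Law of sines: MK = KL·sin L/sin M ≈ 12.031.
Area = ½·KL·LM·sin L ≈ 116.87.
Semiperimeter s = (38.053+12.031+28.38)/2 = 39.232.
Inradius = area/s = 116.87/39.232 ≈ 2.9789.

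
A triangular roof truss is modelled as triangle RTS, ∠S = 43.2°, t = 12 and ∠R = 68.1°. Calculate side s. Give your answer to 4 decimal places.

The third angle is ∠T = 180° − ∠S − ∠R = 68.70°.
Law of sines: s = t·sin S/sin T ≈ 8.8168.

8.8168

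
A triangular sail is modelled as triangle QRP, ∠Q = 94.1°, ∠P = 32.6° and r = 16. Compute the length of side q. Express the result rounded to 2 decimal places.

19.90

The third angle is ∠R = 180° − ∠P − ∠Q = 53.30°.
Law of sines: q = r·sin Q/sin R ≈ 19.905.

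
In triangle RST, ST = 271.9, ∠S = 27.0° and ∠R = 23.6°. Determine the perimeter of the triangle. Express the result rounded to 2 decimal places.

The third angle is ∠T = 180° − ∠R − ∠S = 129.40°.
Law of sines: TR = ST·sin S/sin R ≈ 308.33.
Law of sines: RS = ST·sin T/sin R ≈ 524.81.
Semiperimeter s = (271.9+308.33+524.81)/2 = 552.52.
Perimeter = 271.9 + 308.33 + 524.81 = 1105.

1105.04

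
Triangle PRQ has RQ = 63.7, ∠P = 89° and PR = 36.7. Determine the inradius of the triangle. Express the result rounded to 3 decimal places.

12.632

Law of sines: sin Q = PR·sin P/RQ ≈ 0.57605.
Since RQ ≥ PR, only the acute value applies: ∠Q ≈ 35.17°.
Then ∠R = 180° − ∠P − ∠Q ≈ 55.83°.
Law of sines gives QP = RQ·sin R/sin P ≈ 52.71.
Area = ½·RQ·PR·sin R ≈ 967.08.
Semiperimeter s = (63.7+52.71+36.7)/2 = 76.555.
Inradius = area/s = 967.08/76.555 ≈ 12.632.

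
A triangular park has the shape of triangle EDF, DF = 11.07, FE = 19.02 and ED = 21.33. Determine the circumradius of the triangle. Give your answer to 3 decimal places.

By the law of cosines, cos E = (FE² + ED² − DF²) / (2·FE·ED) ≈ 0.85555, so ∠E ≈ 31.18°.
Circumradius = DF/(2 sin E) ≈ 10.691.

10.691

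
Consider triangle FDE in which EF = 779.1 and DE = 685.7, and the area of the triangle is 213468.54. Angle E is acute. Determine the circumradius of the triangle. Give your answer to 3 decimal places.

R ≈ 412.608

From area = ½·DE·EF·sin E, we get sin E = 2·area/(DE·EF) ≈ 0.79917.
Taking the acute solution, ∠E ≈ 53.05°.
Law of cosines then gives FD ≈ 659.48.
Circumradius = FD/(2 sin E) ≈ 412.61.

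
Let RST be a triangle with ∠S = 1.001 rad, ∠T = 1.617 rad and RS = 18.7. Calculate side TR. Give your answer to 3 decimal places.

15.762

The third angle is ∠R = π − ∠S − ∠T = 0.524 rad.
Law of sines: TR = RS·sin S/sin T ≈ 15.762.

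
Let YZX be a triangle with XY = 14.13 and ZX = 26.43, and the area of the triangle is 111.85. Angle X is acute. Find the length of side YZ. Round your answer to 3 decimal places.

17.324

From area = ½·ZX·XY·sin X, we get sin X = 2·area/(ZX·XY) ≈ 0.59900.
Taking the acute solution, ∠X ≈ 36.80°.
Law of cosines then gives YZ ≈ 17.324.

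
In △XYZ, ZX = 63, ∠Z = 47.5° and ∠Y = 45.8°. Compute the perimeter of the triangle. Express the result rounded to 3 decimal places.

perimeter ≈ 215.521

The third angle is ∠X = 180° − ∠Y − ∠Z = 86.70°.
Law of sines: YZ = ZX·sin X/sin Y ≈ 87.731.
Law of sines: XY = ZX·sin Z/sin Y ≈ 64.79.
Semiperimeter s = (87.731+63+64.79)/2 = 107.76.
Perimeter = 87.731 + 63 + 64.79 = 215.52.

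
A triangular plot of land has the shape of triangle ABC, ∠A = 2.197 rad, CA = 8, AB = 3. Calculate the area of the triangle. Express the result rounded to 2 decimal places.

Area = ½·CA·AB·sin A ≈ 9.7231.

area ≈ 9.72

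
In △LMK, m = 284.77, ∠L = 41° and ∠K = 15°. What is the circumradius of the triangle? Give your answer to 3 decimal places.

171.747

The third angle is ∠M = 180° − ∠K − ∠L = 124.00°.
Law of sines: l = m·sin L/sin M ≈ 225.35.
Law of sines: k = m·sin K/sin M ≈ 88.903.
Circumradius = m/(2 sin M) ≈ 171.75.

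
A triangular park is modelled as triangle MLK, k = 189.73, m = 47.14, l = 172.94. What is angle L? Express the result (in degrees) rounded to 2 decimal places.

By the law of cosines, cos L = (k² + m² − l²) / (2·k·m) ≈ 0.46464, so ∠L ≈ 62.31°.

∠L ≈ 62.31°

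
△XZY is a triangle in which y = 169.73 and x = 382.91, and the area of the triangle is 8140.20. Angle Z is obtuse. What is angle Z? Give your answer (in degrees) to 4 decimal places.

From area = ½·y·x·sin Z, we get sin Z = 2·area/(y·x) ≈ 0.25050.
Taking the obtuse solution, ∠Z ≈ 165.49°.

∠Z ≈ 165.4928°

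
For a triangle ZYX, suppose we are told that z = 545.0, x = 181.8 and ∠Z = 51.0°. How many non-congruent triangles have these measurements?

1

x·sin Z = 181.8·sin(51.0°) ≈ 141.3.
Since z ≥ x, exactly one triangle exists.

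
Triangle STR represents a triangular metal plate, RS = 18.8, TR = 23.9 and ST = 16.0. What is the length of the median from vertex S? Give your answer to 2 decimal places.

12.72

Median from S: ½√(2·RS² + 2·ST² − TR²) ≈ 12.725.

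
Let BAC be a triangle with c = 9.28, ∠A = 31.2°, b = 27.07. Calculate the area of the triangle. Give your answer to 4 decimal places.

Area = ½·c·b·sin A ≈ 65.067.

65.0667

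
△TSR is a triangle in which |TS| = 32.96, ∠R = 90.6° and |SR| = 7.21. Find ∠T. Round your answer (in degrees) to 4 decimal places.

Law of sines: sin T = |SR|·sin R/|TS| ≈ 0.21874.
Since |TS| ≥ |SR|, only the acute value applies: ∠T ≈ 12.63°.
Then ∠S = 180° − ∠R − ∠T ≈ 76.77°.

12.6349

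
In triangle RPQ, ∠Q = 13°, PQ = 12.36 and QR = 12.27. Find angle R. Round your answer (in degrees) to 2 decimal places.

By the law of cosines, RP² = PQ² + QR² − 2·PQ·QR·cos Q = 7.782, so RP ≈ 2.7896.
Law of cosines again: cos R = (QR² + RP² − PQ²)/(2·QR·RP) ≈ 0.08130, so ∠R ≈ 85.34°.

∠R ≈ 85.34°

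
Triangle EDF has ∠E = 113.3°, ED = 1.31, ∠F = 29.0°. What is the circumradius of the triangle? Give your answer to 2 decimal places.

The third angle is ∠D = 180° − ∠F − ∠E = 37.70°.
Law of sines: DF = ED·sin E/sin F ≈ 2.4817.
Law of sines: FE = ED·sin D/sin F ≈ 1.6524.
Circumradius = ED/(2 sin F) ≈ 1.351.

1.35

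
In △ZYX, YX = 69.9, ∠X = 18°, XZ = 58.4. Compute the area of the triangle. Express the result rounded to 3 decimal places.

area ≈ 630.728

Area = ½·YX·XZ·sin X ≈ 630.73.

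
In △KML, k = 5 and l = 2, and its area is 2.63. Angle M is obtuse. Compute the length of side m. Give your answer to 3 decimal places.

6.783

From area = ½·l·k·sin M, we get sin M = 2·area/(l·k) ≈ 0.52600.
Taking the obtuse solution, ∠M ≈ 148.26°.
Law of cosines then gives m ≈ 6.783.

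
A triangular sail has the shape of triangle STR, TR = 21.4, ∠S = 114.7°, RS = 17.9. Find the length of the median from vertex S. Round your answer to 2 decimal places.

Law of sines: sin T = RS·sin S/TR ≈ 0.75992.
Since TR ≥ RS, only the acute value applies: ∠T ≈ 49.46°.
Then ∠R = 180° − ∠S − ∠T ≈ 15.84°.
Law of sines gives ST = TR·sin R/sin S ≈ 6.4305.
Median from S: ½√(2·RS² + 2·ST² − TR²) ≈ 8.1481.

8.15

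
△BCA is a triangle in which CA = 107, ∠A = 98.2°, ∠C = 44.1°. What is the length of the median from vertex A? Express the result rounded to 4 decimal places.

The third angle is ∠B = 180° − ∠C − ∠A = 37.70°.
Law of sines: AB = CA·sin C/sin B ≈ 121.77.
Law of sines: BC = CA·sin A/sin B ≈ 173.18.
Median from A: ½√(2·CA² + 2·AB² − BC²) ≈ 75.099.

m_A ≈ 75.0985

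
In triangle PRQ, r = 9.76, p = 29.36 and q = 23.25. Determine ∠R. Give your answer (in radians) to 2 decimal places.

∠R ≈ 0.29 rad

By the law of cosines, cos R = (q² + p² − r²) / (2·q·p) ≈ 0.95757, so ∠R ≈ 0.292 rad.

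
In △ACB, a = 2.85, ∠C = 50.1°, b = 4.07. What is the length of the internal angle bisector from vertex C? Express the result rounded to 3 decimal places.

By the law of cosines, c² = b² + a² − 2·b·a·cos C = 9.8064, so c ≈ 3.1315.
The bisector from C has length 2·b·a·cos(∠C/2)/(b+a) ≈ 3.0371.

t_C ≈ 3.037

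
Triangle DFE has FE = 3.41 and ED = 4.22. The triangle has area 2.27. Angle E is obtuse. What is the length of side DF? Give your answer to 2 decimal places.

From area = ½·FE·ED·sin E, we get sin E = 2·area/(FE·ED) ≈ 0.31549.
Taking the obtuse solution, ∠E ≈ 161.61°.
Law of cosines then gives DF ≈ 7.5331.

7.53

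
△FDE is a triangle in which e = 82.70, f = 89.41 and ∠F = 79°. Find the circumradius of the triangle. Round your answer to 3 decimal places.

R ≈ 45.542

Law of sines: sin E = e·sin F/f ≈ 0.90796.
Since f ≥ e, only the acute value applies: ∠E ≈ 65.22°.
Then ∠D = 180° − ∠F − ∠E ≈ 35.78°.
Law of sines gives d = f·sin D/sin F ≈ 53.248.
Circumradius = f/(2 sin F) ≈ 45.542.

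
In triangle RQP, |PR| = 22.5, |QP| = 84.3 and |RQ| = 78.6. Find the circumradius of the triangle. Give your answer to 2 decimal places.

By the law of cosines, cos R = (|PR|² + |RQ|² − |QP|²) / (2·|PR|·|RQ|) ≈ -0.11939, so ∠R ≈ 96.86°.
Circumradius = |QP|/(2 sin R) ≈ 42.454.

42.45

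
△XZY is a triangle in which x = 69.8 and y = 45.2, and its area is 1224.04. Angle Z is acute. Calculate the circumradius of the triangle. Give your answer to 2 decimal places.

34.91

From area = ½·y·x·sin Z, we get sin Z = 2·area/(y·x) ≈ 0.77595.
Taking the acute solution, ∠Z ≈ 50.89°.
Law of cosines then gives z ≈ 54.174.
Circumradius = z/(2 sin Z) ≈ 34.908.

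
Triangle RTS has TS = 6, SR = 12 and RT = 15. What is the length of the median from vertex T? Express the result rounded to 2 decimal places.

9.72

Median from T: ½√(2·RT² + 2·TS² − SR²) ≈ 9.7211.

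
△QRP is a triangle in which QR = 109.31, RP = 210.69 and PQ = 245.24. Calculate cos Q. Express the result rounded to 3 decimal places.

By the law of cosines, cos Q = (PQ² + QR² − RP²) / (2·PQ·QR) ≈ 0.51667, so ∠Q ≈ 58.89°.

cos Q ≈ 0.517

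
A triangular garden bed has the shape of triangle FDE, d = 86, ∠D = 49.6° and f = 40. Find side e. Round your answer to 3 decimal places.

Law of sines: sin F = f·sin D/d ≈ 0.35420.
Since d ≥ f, only the acute value applies: ∠F ≈ 20.74°.
Then ∠E = 180° − ∠D − ∠F ≈ 109.66°.
Law of sines gives e = d·sin E/sin D ≈ 106.35.

106.349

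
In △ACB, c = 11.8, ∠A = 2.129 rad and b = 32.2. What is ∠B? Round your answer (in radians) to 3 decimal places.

By the law of cosines, a² = c² + b² − 2·c·b·cos A = 1578.6, so a ≈ 39.731.
Law of cosines again: cos B = (a² + c² − b²)/(2·a·c) ≈ 0.72626, so ∠B ≈ 0.758 rad.

0.758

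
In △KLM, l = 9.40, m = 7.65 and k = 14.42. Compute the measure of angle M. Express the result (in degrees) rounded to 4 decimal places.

∠M ≈ 28.7074°

By the law of cosines, cos M = (k² + l² − m²) / (2·k·l) ≈ 0.87708, so ∠M ≈ 28.71°.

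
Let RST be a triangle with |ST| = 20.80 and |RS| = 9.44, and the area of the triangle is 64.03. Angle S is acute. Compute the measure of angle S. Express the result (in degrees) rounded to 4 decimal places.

∠S ≈ 40.7074°

From area = ½·|RS|·|ST|·sin S, we get sin S = 2·area/(|RS|·|ST|) ≈ 0.65220.
Taking the acute solution, ∠S ≈ 40.71°.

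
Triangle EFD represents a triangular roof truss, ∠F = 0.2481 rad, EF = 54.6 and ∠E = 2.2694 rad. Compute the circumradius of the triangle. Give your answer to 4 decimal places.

R ≈ 46.7177

The third angle is ∠D = π − ∠E − ∠F = 0.6241 rad.
Law of sines: FD = EF·sin E/sin D ≈ 71.547.
Law of sines: DE = EF·sin F/sin D ≈ 22.944.
Circumradius = EF/(2 sin D) ≈ 46.718.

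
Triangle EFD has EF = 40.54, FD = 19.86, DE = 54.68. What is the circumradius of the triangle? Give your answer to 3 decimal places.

33.899

By the law of cosines, cos E = (DE² + EF² − FD²) / (2·DE·EF) ≈ 0.95613, so ∠E ≈ 17.03°.
Circumradius = FD/(2 sin E) ≈ 33.899.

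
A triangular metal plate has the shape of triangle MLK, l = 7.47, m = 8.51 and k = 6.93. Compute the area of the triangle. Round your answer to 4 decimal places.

24.6640

Semiperimeter s = (8.51 + 7.47 + 6.93)/2 = 11.455.
Heron's formula: area = √(11.455·2.945·3.985·4.525) ≈ 24.664.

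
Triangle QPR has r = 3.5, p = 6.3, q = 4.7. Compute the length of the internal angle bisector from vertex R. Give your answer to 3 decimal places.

5.159

By the law of cosines, cos R = (q² + p² − r²) / (2·q·p) ≈ 0.83637, so ∠R ≈ 33.24°.
The bisector from R has length 2·q·p·cos(∠R/2)/(q+p) ≈ 5.1587.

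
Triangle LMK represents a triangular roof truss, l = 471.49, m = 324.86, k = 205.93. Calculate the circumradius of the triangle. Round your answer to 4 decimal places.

By the law of cosines, cos L = (m² + k² − l²) / (2·m·k) ≈ -0.55578, so ∠L ≈ 2.160 rad.
Circumradius = l/(2 sin L) ≈ 283.58.

R ≈ 283.5760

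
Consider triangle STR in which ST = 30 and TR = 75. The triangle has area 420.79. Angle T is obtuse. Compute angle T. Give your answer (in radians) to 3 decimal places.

From area = ½·ST·TR·sin T, we get sin T = 2·area/(ST·TR) ≈ 0.37404.
Taking the obtuse solution, ∠T ≈ 2.7582 rad.

∠T ≈ 2.758 rad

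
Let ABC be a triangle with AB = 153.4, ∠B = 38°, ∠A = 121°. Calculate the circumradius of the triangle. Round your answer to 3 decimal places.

R ≈ 214.026

The third angle is ∠C = 180° − ∠A − ∠B = 21.00°.
Law of sines: BC = AB·sin A/sin C ≈ 366.91.
Law of sines: CA = AB·sin B/sin C ≈ 263.53.
Circumradius = AB/(2 sin C) ≈ 214.03.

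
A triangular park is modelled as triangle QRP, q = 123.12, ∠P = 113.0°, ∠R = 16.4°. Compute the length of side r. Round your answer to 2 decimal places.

44.99

The third angle is ∠Q = 180° − ∠R − ∠P = 50.60°.
Law of sines: r = q·sin R/sin Q ≈ 44.986.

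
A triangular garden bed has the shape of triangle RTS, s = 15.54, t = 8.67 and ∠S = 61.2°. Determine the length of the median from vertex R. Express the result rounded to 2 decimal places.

Law of sines: sin T = t·sin S/s ≈ 0.48890.
Since s ≥ t, only the acute value applies: ∠T ≈ 29.27°.
Then ∠R = 180° − ∠S − ∠T ≈ 89.53°.
Law of sines gives r = s·sin R/sin S ≈ 17.733.
Median from R: ½√(2·t² + 2·s² − r²) ≈ 8.9284.

8.93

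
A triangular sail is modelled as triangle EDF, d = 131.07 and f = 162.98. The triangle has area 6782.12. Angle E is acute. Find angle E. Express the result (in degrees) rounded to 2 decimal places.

∠E ≈ 39.42°

From area = ½·d·f·sin E, we get sin E = 2·area/(d·f) ≈ 0.63498.
Taking the acute solution, ∠E ≈ 39.42°.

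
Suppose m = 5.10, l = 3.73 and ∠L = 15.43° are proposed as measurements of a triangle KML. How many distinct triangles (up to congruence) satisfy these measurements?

2

m·sin L = 5.10·sin(15.43°) ≈ 1.357.
Since m sin L < l < m (1.357 < 3.73 < 5.10), two triangles exist.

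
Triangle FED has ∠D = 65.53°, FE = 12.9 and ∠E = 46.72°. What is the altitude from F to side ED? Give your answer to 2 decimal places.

The third angle is ∠F = 180° − ∠E − ∠D = 67.75°.
Law of sines: ED = FE·sin F/sin D ≈ 13.118.
Law of sines: DF = FE·sin E/sin D ≈ 10.318.
Area = ½·FE·ED·sin E ≈ 61.597.
The altitude from F has length 2·area/ED ≈ 9.3914.

9.39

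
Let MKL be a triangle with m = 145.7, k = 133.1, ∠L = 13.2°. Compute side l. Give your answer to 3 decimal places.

34.402

By the law of cosines, l² = m² + k² − 2·m·k·cos L = 1183.5, so l ≈ 34.402.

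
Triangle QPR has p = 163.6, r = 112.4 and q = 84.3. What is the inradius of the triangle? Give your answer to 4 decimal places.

24.4249

Semiperimeter s = (84.3 + 163.6 + 112.4)/2 = 180.15.
Heron's formula: area = √(180.15·95.85·16.55·67.75) ≈ 4400.1.
Inradius = area/s = 4400.1/180.15 ≈ 24.425.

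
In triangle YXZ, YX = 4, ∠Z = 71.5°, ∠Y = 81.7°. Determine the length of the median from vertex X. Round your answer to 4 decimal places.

The third angle is ∠X = 180° − ∠Z − ∠Y = 26.80°.
Law of sines: XZ = YX·sin Y/sin Z ≈ 4.1738.
Law of sines: ZY = YX·sin X/sin Z ≈ 1.9018.
Median from X: ½√(2·YX² + 2·XZ² − ZY²) ≈ 3.9757.

3.9757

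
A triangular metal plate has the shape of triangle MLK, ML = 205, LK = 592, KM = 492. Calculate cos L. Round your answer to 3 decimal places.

cos L ≈ 0.620

By the law of cosines, cos L = (ML² + LK² − KM²) / (2·ML·LK) ≈ 0.61975, so ∠L ≈ 51.70°.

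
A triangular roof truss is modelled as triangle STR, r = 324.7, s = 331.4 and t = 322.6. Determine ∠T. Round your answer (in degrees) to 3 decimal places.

By the law of cosines, cos T = (r² + s² − t²) / (2·r·s) ≈ 0.51663, so ∠T ≈ 58.89°.

∠T ≈ 58.893°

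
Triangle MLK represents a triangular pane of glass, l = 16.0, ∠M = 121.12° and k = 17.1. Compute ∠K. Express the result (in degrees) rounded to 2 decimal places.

30.51

By the law of cosines, m² = l² + k² − 2·l·k·cos M = 831.22, so m ≈ 28.831.
Law of cosines again: cos K = (m² + l² − k²)/(2·m·l) ≈ 0.86150, so ∠K ≈ 30.51°.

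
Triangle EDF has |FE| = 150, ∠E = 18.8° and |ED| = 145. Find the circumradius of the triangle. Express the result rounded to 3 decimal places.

By the law of cosines, |DF|² = |FE|² + |ED|² − 2·|FE|·|ED|·cos E = 2345.8, so |DF| ≈ 48.433.
Area = ½·|FE|·|ED|·sin E ≈ 3504.6.
Circumradius = |DF|/(2 sin E) ≈ 75.145.

R ≈ 75.145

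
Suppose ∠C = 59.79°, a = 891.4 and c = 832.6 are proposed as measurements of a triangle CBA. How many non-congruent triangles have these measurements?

2

a·sin C = 891.4·sin(59.79°) ≈ 770.3.
Since a sin C < c < a (770.3 < 832.6 < 891.4), two triangles exist.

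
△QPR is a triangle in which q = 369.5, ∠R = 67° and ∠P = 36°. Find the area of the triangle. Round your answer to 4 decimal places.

area ≈ 37907.0270

The third angle is ∠Q = 180° − ∠P − ∠R = 77.00°.
Law of sines: p = q·sin P/sin Q ≈ 222.9.
Law of sines: r = q·sin R/sin Q ≈ 349.07.
Area = ½·q·p·sin R ≈ 37907.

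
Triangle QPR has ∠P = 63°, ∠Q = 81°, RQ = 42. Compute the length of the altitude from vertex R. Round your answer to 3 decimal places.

The third angle is ∠R = 180° − ∠Q − ∠P = 36.00°.
Law of sines: PR = RQ·sin Q/sin P ≈ 46.557.
Law of sines: QP = RQ·sin R/sin P ≈ 27.707.
Area = ½·RQ·PR·sin R ≈ 574.68.
The altitude from R has length 2·area/QP ≈ 41.483.

h_R ≈ 41.483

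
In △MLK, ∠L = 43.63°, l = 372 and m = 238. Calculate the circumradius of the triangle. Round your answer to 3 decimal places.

Law of sines: sin M = m·sin L/l ≈ 0.44145.
Since l ≥ m, only the acute value applies: ∠M ≈ 26.20°.
Then ∠K = 180° − ∠L − ∠M ≈ 110.17°.
Law of sines gives k = l·sin K/sin L ≈ 506.06.
Circumradius = l/(2 sin L) ≈ 269.57.

R ≈ 269.566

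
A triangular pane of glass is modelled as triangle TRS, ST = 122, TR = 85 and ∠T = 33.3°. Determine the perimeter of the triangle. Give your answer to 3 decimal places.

By the law of cosines, RS² = ST² + TR² − 2·ST·TR·cos T = 4774.4, so RS ≈ 69.097.
Semiperimeter s = (69.097+122+85)/2 = 138.05.
Perimeter = 69.097 + 122 + 85 = 276.1.

276.097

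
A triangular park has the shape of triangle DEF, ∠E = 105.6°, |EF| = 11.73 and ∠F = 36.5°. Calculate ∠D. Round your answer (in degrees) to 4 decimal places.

37.9000

The third angle is ∠D = 180° − ∠E − ∠F = 37.90°.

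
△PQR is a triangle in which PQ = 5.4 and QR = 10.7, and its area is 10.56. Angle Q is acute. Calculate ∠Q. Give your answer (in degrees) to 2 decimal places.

∠Q ≈ 21.44°

From area = ½·PQ·QR·sin Q, we get sin Q = 2·area/(PQ·QR) ≈ 0.36552.
Taking the acute solution, ∠Q ≈ 21.44°.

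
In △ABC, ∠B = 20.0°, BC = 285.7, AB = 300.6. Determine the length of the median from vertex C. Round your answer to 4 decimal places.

153.3377

By the law of cosines, CA² = AB² + BC² − 2·AB·BC·cos B = 10581, so CA ≈ 102.86.
Median from C: ½√(2·BC² + 2·CA² − AB²) ≈ 153.34.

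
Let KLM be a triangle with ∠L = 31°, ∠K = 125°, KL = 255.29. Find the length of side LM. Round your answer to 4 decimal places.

The third angle is ∠M = 180° − ∠K − ∠L = 24.00°.
Law of sines: LM = KL·sin K/sin M ≈ 514.14.

514.1443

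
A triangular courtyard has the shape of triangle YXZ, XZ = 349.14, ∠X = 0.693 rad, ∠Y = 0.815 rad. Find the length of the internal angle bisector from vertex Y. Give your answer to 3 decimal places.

The third angle is ∠Z = π − ∠Y − ∠X = 1.634 rad.
Law of sines: ZY = XZ·sin X/sin Y ≈ 306.5.
Law of sines: YX = XZ·sin Z/sin Y ≈ 478.82.
The bisector from Y has length 2·ZY·YX·cos(∠Y/2)/(ZY+YX) ≈ 343.15.

t_Y ≈ 343.150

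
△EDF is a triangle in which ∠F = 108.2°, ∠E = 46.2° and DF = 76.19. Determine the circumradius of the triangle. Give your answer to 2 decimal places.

52.78

The third angle is ∠D = 180° − ∠F − ∠E = 25.60°.
Law of sines: FE = DF·sin D/sin E ≈ 45.612.
Law of sines: ED = DF·sin F/sin E ≈ 100.28.
Circumradius = DF/(2 sin E) ≈ 52.781.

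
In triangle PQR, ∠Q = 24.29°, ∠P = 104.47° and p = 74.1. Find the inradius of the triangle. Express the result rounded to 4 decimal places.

The third angle is ∠R = 180° − ∠P − ∠Q = 51.24°.
Law of sines: q = p·sin Q/sin P ≈ 31.48.
Law of sines: r = p·sin R/sin P ≈ 59.674.
Area = ½·p·q·sin R ≈ 909.48.
Semiperimeter s = (74.1+31.48+59.674)/2 = 82.627.
Inradius = area/s = 909.48/82.627 ≈ 11.007.

11.0070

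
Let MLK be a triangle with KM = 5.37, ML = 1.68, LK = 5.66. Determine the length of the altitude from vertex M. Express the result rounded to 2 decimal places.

Semiperimeter s = (5.66 + 5.37 + 1.68)/2 = 6.355.
Heron's formula: area = √(6.355·0.695·0.985·4.675) ≈ 4.5098.
The altitude from M has length 2·area/LK ≈ 1.5936.

h_M ≈ 1.59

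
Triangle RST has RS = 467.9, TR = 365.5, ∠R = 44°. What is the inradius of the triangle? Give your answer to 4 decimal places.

102.4379

By the law of cosines, ST² = TR² + RS² − 2·TR·RS·cos R = 1.0648e+05, so ST ≈ 326.31.
Area = ½·TR·RS·sin R ≈ 59399.
Semiperimeter s = (326.31+365.5+467.9)/2 = 579.86.
Inradius = area/s = 59399/579.86 ≈ 102.44.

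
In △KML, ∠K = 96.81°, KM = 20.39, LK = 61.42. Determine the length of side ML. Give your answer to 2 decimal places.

By the law of cosines, ML² = LK² + KM² − 2·LK·KM·cos K = 4485.2, so ML ≈ 66.971.

66.97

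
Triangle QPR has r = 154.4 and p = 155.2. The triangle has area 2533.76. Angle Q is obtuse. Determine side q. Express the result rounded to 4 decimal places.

From area = ½·p·r·sin Q, we get sin Q = 2·area/(p·r) ≈ 0.21147.
Taking the obtuse solution, ∠Q ≈ 2.9285 rad.
Law of cosines then gives q ≈ 307.84.

307.8445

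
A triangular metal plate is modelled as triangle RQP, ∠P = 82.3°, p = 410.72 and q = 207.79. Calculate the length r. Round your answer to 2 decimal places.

Law of sines: sin Q = q·sin P/p ≈ 0.50135.
Since p ≥ q, only the acute value applies: ∠Q ≈ 30.09°.
Then ∠R = 180° − ∠P − ∠Q ≈ 67.61°.
Law of sines gives r = p·sin R/sin P ≈ 383.21.

383.21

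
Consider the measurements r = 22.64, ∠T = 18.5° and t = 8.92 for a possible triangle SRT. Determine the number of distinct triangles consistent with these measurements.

r·sin T = 22.64·sin(18.5°) ≈ 7.184.
Since r sin T < t < r (7.184 < 8.92 < 22.64), two triangles exist.

2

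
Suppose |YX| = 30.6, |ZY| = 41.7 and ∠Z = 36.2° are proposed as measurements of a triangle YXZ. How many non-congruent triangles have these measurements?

|ZY|·sin Z = 41.7·sin(36.2°) ≈ 24.63.
Since |ZY| sin Z < |YX| < |ZY| (24.63 < 30.6 < 41.7), two triangles exist.

2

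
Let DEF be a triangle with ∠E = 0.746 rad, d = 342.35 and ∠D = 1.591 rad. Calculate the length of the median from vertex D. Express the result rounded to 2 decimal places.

The third angle is ∠F = π − ∠D − ∠E = 0.805 rad.
Law of sines: e = d·sin E/sin D ≈ 232.4.
Law of sines: f = d·sin F/sin D ≈ 246.73.
Median from D: ½√(2·e² + 2·f² − d²) ≈ 167.76.

167.76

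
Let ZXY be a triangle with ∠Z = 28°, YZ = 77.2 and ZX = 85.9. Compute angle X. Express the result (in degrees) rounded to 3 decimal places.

∠X ≈ 63.924°

By the law of cosines, XY² = YZ² + ZX² − 2·YZ·ZX·cos Z = 1628.2, so XY ≈ 40.35.
Law of cosines again: cos X = (ZX² + XY² − YZ²)/(2·ZX·XY) ≈ 0.43956, so ∠X ≈ 63.92°.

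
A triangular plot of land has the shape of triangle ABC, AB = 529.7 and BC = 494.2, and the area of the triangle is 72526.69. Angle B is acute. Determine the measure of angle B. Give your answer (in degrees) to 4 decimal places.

∠B ≈ 33.6494°

From area = ½·AB·BC·sin B, we get sin B = 2·area/(AB·BC) ≈ 0.55411.
Taking the acute solution, ∠B ≈ 33.65°.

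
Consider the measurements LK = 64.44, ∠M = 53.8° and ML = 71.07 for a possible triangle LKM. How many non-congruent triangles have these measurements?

2

ML·sin M = 71.07·sin(53.8°) ≈ 57.35.
Since ML sin M < LK < ML (57.35 < 64.44 < 71.07), two triangles exist.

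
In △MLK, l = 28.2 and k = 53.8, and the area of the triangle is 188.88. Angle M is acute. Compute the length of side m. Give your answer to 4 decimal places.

27.4030

From area = ½·l·k·sin M, we get sin M = 2·area/(l·k) ≈ 0.24899.
Taking the acute solution, ∠M ≈ 14.42°.
Law of cosines then gives m ≈ 27.403.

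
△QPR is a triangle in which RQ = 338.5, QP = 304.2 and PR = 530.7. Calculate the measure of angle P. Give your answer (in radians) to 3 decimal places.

By the law of cosines, cos P = (QP² + PR² − RQ²) / (2·QP·PR) ≈ 0.80401, so ∠P ≈ 0.637 rad.

0.637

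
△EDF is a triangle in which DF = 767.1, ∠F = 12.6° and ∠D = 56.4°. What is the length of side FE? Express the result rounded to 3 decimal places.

The third angle is ∠E = 180° − ∠D − ∠F = 111.00°.
Law of sines: FE = DF·sin D/sin E ≈ 684.39.

684.391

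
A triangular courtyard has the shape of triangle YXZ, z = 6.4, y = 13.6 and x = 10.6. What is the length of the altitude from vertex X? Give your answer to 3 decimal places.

Semiperimeter s = (13.6 + 10.6 + 6.4)/2 = 15.3.
Heron's formula: area = √(15.3·1.7·4.7·8.9) ≈ 32.985.
The altitude from X has length 2·area/x ≈ 6.2236.

h_X ≈ 6.224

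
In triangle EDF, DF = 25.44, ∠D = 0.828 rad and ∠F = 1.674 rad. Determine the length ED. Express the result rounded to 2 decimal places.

42.40

The third angle is ∠E = π − ∠D − ∠F = 0.640 rad.
Law of sines: ED = DF·sin F/sin E ≈ 42.396.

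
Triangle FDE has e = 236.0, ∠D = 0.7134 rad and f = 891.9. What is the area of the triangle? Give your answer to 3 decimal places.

Area = ½·e·f·sin D ≈ 68873.

area ≈ 68872.692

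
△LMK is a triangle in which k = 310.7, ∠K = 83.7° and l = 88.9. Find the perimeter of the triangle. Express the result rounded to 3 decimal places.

707.225

Law of sines: sin L = l·sin K/k ≈ 0.28440.
Since k ≥ l, only the acute value applies: ∠L ≈ 16.52°.
Then ∠M = 180° − ∠K − ∠L ≈ 79.78°.
Law of sines gives m = k·sin M/sin K ≈ 307.63.
Semiperimeter s = (88.9+307.63+310.7)/2 = 353.61.
Perimeter = 88.9 + 307.63 + 310.7 = 707.23.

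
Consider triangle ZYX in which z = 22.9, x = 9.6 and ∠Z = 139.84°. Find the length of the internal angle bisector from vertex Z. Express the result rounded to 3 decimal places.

Law of sines: sin X = x·sin Z/z ≈ 0.27036.
Since z ≥ x, only the acute value applies: ∠X ≈ 15.69°.
Then ∠Y = 180° − ∠Z − ∠X ≈ 24.47°.
Law of sines gives y = z·sin Y/sin Z ≈ 14.71.
The bisector from Z has length 2·y·x·cos(∠Z/2)/(y+x) ≈ 3.9889.

t_Z ≈ 3.989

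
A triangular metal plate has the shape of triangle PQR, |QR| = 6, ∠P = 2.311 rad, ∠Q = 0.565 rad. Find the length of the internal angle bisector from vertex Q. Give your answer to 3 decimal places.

3.022

The third angle is ∠R = π − ∠P − ∠Q = 0.266 rad.
Law of sines: |RP| = |QR|·sin Q/sin P ≈ 4.351.
Law of sines: |PQ| = |QR|·sin R/sin P ≈ 2.133.
The bisector from Q has length 2·|PQ|·|QR|·cos(∠Q/2)/(|PQ|+|QR|) ≈ 3.0225.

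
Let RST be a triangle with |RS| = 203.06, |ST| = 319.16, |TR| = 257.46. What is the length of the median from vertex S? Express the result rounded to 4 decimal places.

Median from S: ½√(2·|RS|² + 2·|ST|² − |TR|²) ≈ 234.47.

234.4714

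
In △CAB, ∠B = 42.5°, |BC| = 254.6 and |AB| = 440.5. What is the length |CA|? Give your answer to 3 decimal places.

305.758

By the law of cosines, |CA|² = |AB|² + |BC|² − 2·|AB|·|BC|·cos B = 93488, so |CA| ≈ 305.76.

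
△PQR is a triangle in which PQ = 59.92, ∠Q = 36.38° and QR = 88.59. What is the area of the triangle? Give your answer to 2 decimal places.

area ≈ 1574.28

Area = ½·PQ·QR·sin Q ≈ 1574.3.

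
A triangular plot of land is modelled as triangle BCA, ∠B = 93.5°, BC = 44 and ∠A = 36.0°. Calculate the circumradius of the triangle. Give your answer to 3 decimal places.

The third angle is ∠C = 180° − ∠A − ∠B = 50.50°.
Law of sines: CA = BC·sin B/sin A ≈ 74.718.
Law of sines: AB = BC·sin C/sin A ≈ 57.762.
Circumradius = BC/(2 sin A) ≈ 37.429.

R ≈ 37.429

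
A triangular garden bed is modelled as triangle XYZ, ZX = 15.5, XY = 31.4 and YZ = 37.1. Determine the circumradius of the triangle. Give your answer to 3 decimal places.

R ≈ 18.775

By the law of cosines, cos X = (ZX² + XY² − YZ²) / (2·ZX·XY) ≈ -0.15430, so ∠X ≈ 98.88°.
Circumradius = YZ/(2 sin X) ≈ 18.775.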